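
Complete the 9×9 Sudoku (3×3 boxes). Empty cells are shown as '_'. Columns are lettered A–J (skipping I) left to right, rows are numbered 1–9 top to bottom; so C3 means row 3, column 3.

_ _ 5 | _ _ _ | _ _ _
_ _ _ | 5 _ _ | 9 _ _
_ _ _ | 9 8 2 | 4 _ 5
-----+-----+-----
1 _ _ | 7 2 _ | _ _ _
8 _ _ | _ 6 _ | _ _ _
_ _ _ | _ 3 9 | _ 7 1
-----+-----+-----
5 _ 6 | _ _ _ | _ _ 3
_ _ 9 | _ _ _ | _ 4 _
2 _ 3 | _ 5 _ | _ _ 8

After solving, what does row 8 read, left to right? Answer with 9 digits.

789213546

C4 = 4 (sole candidate).
A6 = 6 (sole candidate).
C6 = 2 (sole candidate).
A8 = 7: row 8 has {4,9}; col 1 has {1,2,5,6,8}; box has {2,3,5,6,9} → only 7 remains.
E8 = 1: row 8 has {4,7,9}; col 5 has {2,3,5,6,8}; box has {5} → only 1 remains.
A3 = 3 (sole candidate).
C5 = 7 (sole candidate).
B6 = 5 (sole candidate).
G6 = 8 (sole candidate).
B8 = 8: row 8 has {1,4,7,9}; col 2 has {5}; box has {2,3,5,6,7,9} → only 8 remains.
A2 = 4 (sole candidate).
E2 = 7 (sole candidate).
C3 = 1 (sole candidate).
H3 = 6 (sole candidate).
D6 = 4 (sole candidate).
D9 = 6 (sole candidate).
A1 = 9 (sole candidate).
E1 = 4 (sole candidate).
C2 = 8 (sole candidate).
J2 = 2 (sole candidate).
B3 = 7 (sole candidate).
D5 = 1 (sole candidate).
F5 = 5 (sole candidate).
E7 = 9 (sole candidate).
F8 = 3: row 8 has {1,4,7,8,9}; col 6 has {2,5,9}; box has {1,5,6,9} → only 3 remains.
J8 = 6: row 8 has {1,3,4,7,8,9}; col 9 has {1,2,3,5,8}; box has {3,4,8} → only 6 remains.
D1 = 3 (sole candidate).
J1 = 7 (sole candidate).
B2 = 6 (sole candidate).
F2 = 1 (sole candidate).
H2 = 3 (sole candidate).
F4 = 8 (sole candidate).
J4 = 9 (sole candidate).
H5 = 2 (sole candidate).
J5 = 4 (sole candidate).
H7 = 1 (sole candidate).
D8 = 2: row 8 has {1,3,4,6,7,8,9}; col 4 has {1,3,4,5,6,7,9}; box has {1,3,5,6,9} → only 2 remains.
G8 = 5: row 8 has {1,2,3,4,6,7,8,9}; col 7 has {4,8,9}; box has {1,3,4,6,8} → only 5 remains.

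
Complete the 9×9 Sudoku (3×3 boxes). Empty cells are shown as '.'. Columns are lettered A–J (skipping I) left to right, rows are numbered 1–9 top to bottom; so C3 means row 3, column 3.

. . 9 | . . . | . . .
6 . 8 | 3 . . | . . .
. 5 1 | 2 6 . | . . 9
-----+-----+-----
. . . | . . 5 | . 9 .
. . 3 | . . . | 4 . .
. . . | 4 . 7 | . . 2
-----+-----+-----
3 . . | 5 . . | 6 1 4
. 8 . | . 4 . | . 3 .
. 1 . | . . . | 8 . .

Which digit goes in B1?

G3 = 3 (hidden single in row 3).
B1 = 3: in row 1, 3 can only go here (every other open cell in that row sees a 3).

3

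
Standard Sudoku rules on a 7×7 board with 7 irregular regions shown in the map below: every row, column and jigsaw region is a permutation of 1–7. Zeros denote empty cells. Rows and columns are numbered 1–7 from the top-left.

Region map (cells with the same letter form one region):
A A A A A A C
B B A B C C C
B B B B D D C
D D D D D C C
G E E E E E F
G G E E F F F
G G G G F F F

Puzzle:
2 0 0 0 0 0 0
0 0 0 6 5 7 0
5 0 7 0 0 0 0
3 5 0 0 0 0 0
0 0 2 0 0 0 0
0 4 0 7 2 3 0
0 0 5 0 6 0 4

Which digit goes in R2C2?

2

R7C6 = 1: row 7 has {4,5,6}; col 6 has {3,7}; region has {2,3,4,6} → only 1 remains.
R6C7 = 5: row 6 has {2,3,4,7}; col 7 has {4}; region has {1,2,3,4,6} → only 5 remains.
R7C1 = 7: row 7 has {1,4,5,6}; col 1 has {2,3,5}; region has {4,5} → only 7 remains.
R5C7 = 7: row 5 has {2}; col 7 has {4,5}; region has {1,2,3,4,5,6} → only 7 remains.
R4C5 = 7: in row 4, 7 can only go here (every other open cell in that row sees a 7).
R1C2 = 7: in row 1, 7 can only go here (every other open cell in that row sees a 7).
R2C1 = 4: in column 1, 4 can only go here (every other open cell in that column sees a 4).
R5C2 = 6: in column 2, 6 can only go here (every other open cell in that column sees a 6).
R5C1 = 1: row 5 has {2,6,7}; col 1 has {2,3,4,5,7}; region has {4,5,7} → only 1 remains.
R6C1 = 6: row 6 has {2,3,4,5,7}; col 1 has {1,2,3,4,5,7}; region has {1,4,5,7} → only 6 remains.
R6C3 = 1: row 6 has {2,3,4,5,6,7}; col 3 has {2,5,7}; region has {2,6,7} → only 1 remains.
R2C3 = 3: row 2 has {4,5,6,7}; col 3 has {1,2,5,7}; region has {2,7} → only 3 remains.
R1C7 = 3: in row 1, 3 can only go here (every other open cell in that row sees a 3).
R5C5 = 3: in column 5, 3 can only go here (every other open cell in that column sees a 3).
R4C6 = 4: in region C, 4 can only go here (every other open cell in that region sees a 4).
R4C3 = 6: row 4 has {3,4,5,7}; col 3 has {1,2,3,5,7}; region has {3,5,7} → only 6 remains.
R5C6 = 5: row 5 has {1,2,3,6,7}; col 6 has {1,3,4,7}; region has {1,2,3,6,7} → only 5 remains.
R1C3 = 4: row 1 has {2,3,7}; col 3 has {1,2,3,5,6,7}; region has {2,3,7} → only 4 remains.
R1C5 = 1: row 1 has {2,3,4,7}; col 5 has {2,3,5,6,7}; region has {2,3,4,7} → only 1 remains.
R1C6 = 6: row 1 has {1,2,3,4,7}; col 6 has {1,3,4,5,7}; region has {1,2,3,4,7} → only 6 remains.
R3C5 = 4: row 3 has {5,7}; col 5 has {1,2,3,5,6,7}; region has {3,5,6,7} → only 4 remains.
R3C6 = 2: row 3 has {4,5,7}; col 6 has {1,3,4,5,6,7}; region has {3,4,5,6,7} → only 2 remains.
R4C4 = 1: row 4 has {3,4,5,6,7}; col 4 has {6,7}; region has {2,3,4,5,6,7} → only 1 remains.
R4C7 = 2: row 4 has {1,3,4,5,6,7}; col 7 has {3,4,5,7}; region has {3,4,5,7} → only 2 remains.
R5C4 = 4: row 5 has {1,2,3,5,6,7}; col 4 has {1,6,7}; region has {1,2,3,5,6,7} → only 4 remains.
R1C4 = 5: row 1 has {1,2,3,4,6,7}; col 4 has {1,4,6,7}; region has {1,2,3,4,6,7} → only 5 remains.
R2C7 = 1: row 2 has {3,4,5,6,7}; col 7 has {2,3,4,5,7}; region has {2,3,4,5,7} → only 1 remains.
R3C4 = 3: row 3 has {2,4,5,7}; col 4 has {1,4,5,6,7}; region has {4,5,6,7} → only 3 remains.
R3C7 = 6: row 3 has {2,3,4,5,7}; col 7 has {1,2,3,4,5,7}; region has {1,2,3,4,5,7} → only 6 remains.
R7C4 = 2: row 7 has {1,4,5,6,7}; col 4 has {1,3,4,5,6,7}; region has {1,4,5,6,7} → only 2 remains.
R2C2 = 2: row 2 has {1,3,4,5,6,7}; col 2 has {4,5,6,7}; region has {3,4,5,6,7} → only 2 remains.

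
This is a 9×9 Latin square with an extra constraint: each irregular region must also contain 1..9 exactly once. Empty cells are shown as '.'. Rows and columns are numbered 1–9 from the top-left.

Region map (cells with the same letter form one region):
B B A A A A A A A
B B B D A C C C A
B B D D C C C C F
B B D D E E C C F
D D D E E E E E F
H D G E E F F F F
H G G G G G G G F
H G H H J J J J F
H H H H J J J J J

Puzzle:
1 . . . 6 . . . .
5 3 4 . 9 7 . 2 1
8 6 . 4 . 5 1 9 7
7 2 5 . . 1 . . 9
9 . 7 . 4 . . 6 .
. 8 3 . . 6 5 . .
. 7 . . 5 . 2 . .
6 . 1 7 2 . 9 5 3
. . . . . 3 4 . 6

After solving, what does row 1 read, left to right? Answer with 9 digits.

R1C2 = 9: row 1 has {1,6}; col 2 has {2,3,6,7,8}; region has {1,2,3,4,5,6,7,8} → only 9 remains.
R2C4 = 6: row 2 has {1,2,3,4,5,7,9}; col 4 has {4,7}; region has {4,5,7,8,9} → only 6 remains.
R2C7 = 8: row 2 has {1,2,3,4,5,6,7,9}; col 7 has {1,2,4,5,9}; region has {1,2,5,7,9} → only 8 remains.
R3C3 = 2: row 3 has {1,4,5,6,7,8,9}; col 3 has {1,3,4,5,7}; region has {4,5,6,7,8,9} → only 2 remains.
R3C5 = 3: row 3 has {1,2,4,5,6,7,8,9}; col 5 has {2,4,5,6,9}; region has {1,2,5,7,8,9} → only 3 remains.
R4C4 = 3: row 4 has {1,2,5,7,9}; col 4 has {4,6,7}; region has {2,4,5,6,7,8,9} → only 3 remains.
R4C5 = 8: row 4 has {1,2,3,5,7,9}; col 5 has {2,3,4,5,6,9}; region has {1,4,6} → only 8 remains.
R4C7 = 6: row 4 has {1,2,3,5,7,8,9}; col 7 has {1,2,4,5,8,9}; region has {1,2,3,5,7,8,9} → only 6 remains.
R4C8 = 4: row 4 has {1,2,3,5,6,7,8,9}; col 8 has {2,5,6,9}; region has {1,2,3,5,6,7,8,9} → only 4 remains.
R5C2 = 1: row 5 has {4,6,7,9}; col 2 has {2,3,6,7,8,9}; region has {2,3,4,5,6,7,8,9} → only 1 remains.
R5C6 = 2: row 5 has {1,4,6,7,9}; col 6 has {1,3,5,6,7}; region has {1,4,6,8} → only 2 remains.
R5C7 = 3: row 5 has {1,2,4,6,7,9}; col 7 has {1,2,4,5,6,8,9}; region has {1,2,4,6,8} → only 3 remains.
R5C9 = 8: row 5 has {1,2,3,4,6,7,9}; col 9 has {1,3,6,7,9}; region has {3,5,6,7,9} → only 8 remains.
R6C4 = 9: row 6 has {3,5,6,8}; col 4 has {3,4,6,7}; region has {1,2,3,4,6,8} → only 9 remains.
R6C5 = 7: row 6 has {3,5,6,8,9}; col 5 has {2,3,4,5,6,8,9}; region has {1,2,3,4,6,8,9} → only 7 remains.
R6C8 = 1: row 6 has {3,5,6,7,8,9}; col 8 has {2,4,5,6,9}; region has {3,5,6,7,8,9} → only 1 remains.
R7C8 = 8: row 7 has {2,5,7}; col 8 has {1,2,4,5,6,9}; region has {2,3,5,7} → only 8 remains.
R7C9 = 4: row 7 has {2,5,7,8}; col 9 has {1,3,6,7,8,9}; region has {1,3,5,6,7,8,9} → only 4 remains.
R8C2 = 4: row 8 has {1,2,3,5,6,7,9}; col 2 has {1,2,3,6,7,8,9}; region has {2,3,5,7,8} → only 4 remains.
R8C6 = 8: row 8 has {1,2,3,4,5,6,7,9}; col 6 has {1,2,3,5,6,7}; region has {2,3,4,5,6,9} → only 8 remains.
R9C1 = 2: row 9 has {3,4,6}; col 1 has {1,5,6,7,8,9}; region has {1,6,7} → only 2 remains.
R9C2 = 5: row 9 has {2,3,4,6}; col 2 has {1,2,3,4,6,7,8,9}; region has {1,2,6,7} → only 5 remains.
R9C4 = 8: row 9 has {2,3,4,5,6}; col 4 has {3,4,6,7,9}; region has {1,2,5,6,7} → only 8 remains.
R9C5 = 1: row 9 has {2,3,4,5,6,8}; col 5 has {2,3,4,5,6,7,8,9}; region has {2,3,4,5,6,8,9} → only 1 remains.
R9C8 = 7: row 9 has {1,2,3,4,5,6,8}; col 8 has {1,2,4,5,6,8,9}; region has {1,2,3,4,5,6,8,9} → only 7 remains.
R1C3 = 8: row 1 has {1,6,9}; col 3 has {1,2,3,4,5,7}; region has {1,6,9} → only 8 remains.
R1C6 = 4: row 1 has {1,6,8,9}; col 6 has {1,2,3,5,6,7,8}; region has {1,6,8,9} → only 4 remains.
R1C7 = 7: row 1 has {1,4,6,8,9}; col 7 has {1,2,3,4,5,6,8,9}; region has {1,4,6,8,9} → only 7 remains.
R1C8 = 3: row 1 has {1,4,6,7,8,9}; col 8 has {1,2,4,5,6,7,8,9}; region has {1,4,6,7,8,9} → only 3 remains.
R5C4 = 5: row 5 has {1,2,3,4,6,7,8,9}; col 4 has {3,4,6,7,8,9}; region has {1,2,3,4,6,7,8,9} → only 5 remains.
R6C1 = 4: row 6 has {1,3,5,6,7,8,9}; col 1 has {1,2,5,6,7,8,9}; region has {1,2,5,6,7,8} → only 4 remains.
R6C9 = 2: row 6 has {1,3,4,5,6,7,8,9}; col 9 has {1,3,4,6,7,8,9}; region has {1,3,4,5,6,7,8,9} → only 2 remains.
R7C1 = 3: row 7 has {2,4,5,7,8}; col 1 has {1,2,4,5,6,7,8,9}; region has {1,2,4,5,6,7,8} → only 3 remains.
R7C4 = 1: row 7 has {2,3,4,5,7,8}; col 4 has {3,4,5,6,7,8,9}; region has {2,3,4,5,7,8} → only 1 remains.
R7C6 = 9: row 7 has {1,2,3,4,5,7,8}; col 6 has {1,2,3,4,5,6,7,8}; region has {1,2,3,4,5,7,8} → only 9 remains.
R9C3 = 9: row 9 has {1,2,3,4,5,6,7,8}; col 3 has {1,2,3,4,5,7,8}; region has {1,2,3,4,5,6,7,8} → only 9 remains.
R1C4 = 2: row 1 has {1,3,4,6,7,8,9}; col 4 has {1,3,4,5,6,7,8,9}; region has {1,3,4,6,7,8,9} → only 2 remains.
R1C9 = 5: row 1 has {1,2,3,4,6,7,8,9}; col 9 has {1,2,3,4,6,7,8,9}; region has {1,2,3,4,6,7,8,9} → only 5 remains.

198264735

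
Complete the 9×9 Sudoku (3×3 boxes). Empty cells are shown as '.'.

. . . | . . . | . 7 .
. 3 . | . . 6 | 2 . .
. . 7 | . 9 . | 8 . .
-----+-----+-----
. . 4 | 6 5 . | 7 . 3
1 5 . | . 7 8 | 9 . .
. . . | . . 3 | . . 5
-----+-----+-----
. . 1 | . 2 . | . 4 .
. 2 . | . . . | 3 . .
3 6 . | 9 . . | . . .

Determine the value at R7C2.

R2C4 = 7: in row 2, 7 can only go here (every other open cell in that row sees a 7).
R5C3 = 3: in row 5, 3 can only go here (every other open cell in that row sees a 3).
R7C4 = 3: in row 7, 3 can only go here (every other open cell in that row sees a 3).
R1C5 = 3: in row 1, 3 can only go here (every other open cell in that row sees a 3).
R3C8 = 3: in row 3, 3 can only go here (every other open cell in that row sees a 3).
R8C5 = 6: in column 5, 6 can only go here (every other open cell in that column sees a 6).
R4C6 = 9: in column 6, 9 can only go here (every other open cell in that column sees a 9).
R4C2 = 8: row 4 has {3,4,5,6,7,9}; col 2 has {2,3,5,6}; box has {1,3,4,5} → only 8 remains.
R4C1 = 2: row 4 has {3,4,5,6,7,8,9}; col 1 has {1,3}; box has {1,3,4,5,8} → only 2 remains.
R4C8 = 1: row 4 has {2,3,4,5,6,7,8,9}; col 8 has {3,4,7}; box has {3,5,7,9} → only 1 remains.
R6C8 = 8: in row 6, 8 can only go here (every other open cell in that row sees an 8).
R6C4 = 2: in row 6, 2 can only go here (every other open cell in that row sees a 2).
R5C4 = 4: row 5 has {1,3,5,7,8,9}; col 4 has {2,3,6,7,9}; box has {2,3,5,6,7,8,9} → only 4 remains.
R6C5 = 1: row 6 has {2,3,5,8}; col 5 has {2,3,5,6,7,9}; box has {2,3,4,5,6,7,8,9} → only 1 remains.
R2C9 = 1: in row 2, 1 can only go here (every other open cell in that row sees a 1).
R3C6 = 2: in row 3, 2 can only go here (every other open cell in that row sees a 2).
R1C3 = 2: in row 1, 2 can only go here (every other open cell in that row sees a 2).
R6C7 = 4: in row 6, 4 can only go here (every other open cell in that row sees a 4).
R6C3 = 6: in column 3, 6 can only go here (every other open cell in that column sees a 6).
R9C7 = 1: in column 7, 1 can only go here (every other open cell in that column sees a 1).
R5C8 = 6: in column 8, 6 can only go here (every other open cell in that column sees a 6).
R5C9 = 2: row 5 has {1,3,4,5,6,7,8,9}; col 9 has {1,3,5}; box has {1,3,4,5,6,7,8,9} → only 2 remains.
R9C8 = 2: in row 9, 2 can only go here (every other open cell in that row sees a 2).
R8C1 = 4: in box 7, 4 can only go here (every other open cell in that box sees a 4).
R2C5 = 4: in row 2, 4 can only go here (every other open cell in that row sees a 4).
R9C5 = 8: row 9 has {1,2,3,6,9}; col 5 has {1,2,3,4,5,6,7,9}; box has {2,3,6,9} → only 8 remains.
R9C9 = 7: row 9 has {1,2,3,6,8,9}; col 9 has {1,2,3,5}; box has {1,2,3,4} → only 7 remains.
R9C3 = 5: row 9 has {1,2,3,6,7,8,9}; col 3 has {1,2,3,4,6,7}; box has {1,2,3,4,6} → only 5 remains.
R9C6 = 4: row 9 has {1,2,3,5,6,7,8,9}; col 6 has {2,3,6,8,9}; box has {2,3,6,8,9} → only 4 remains.
R8C6 = 7: in row 8, 7 can only go here (every other open cell in that row sees a 7).
R7C6 = 5: row 7 has {1,2,3,4}; col 6 has {2,3,4,6,7,8,9}; box has {2,3,4,6,7,8,9} → only 5 remains.
R7C7 = 6: row 7 has {1,2,3,4,5}; col 7 has {1,2,3,4,7,8,9}; box has {1,2,3,4,7} → only 6 remains.
R8C4 = 1: row 8 has {2,3,4,6,7}; col 4 has {2,3,4,6,7,9}; box has {2,3,4,5,6,7,8,9} → only 1 remains.
R1C6 = 1: row 1 has {2,3,7}; col 6 has {2,3,4,5,6,7,8,9}; box has {2,3,4,6,7,9} → only 1 remains.
R1C7 = 5: row 1 has {1,2,3,7}; col 7 has {1,2,3,4,6,7,8,9}; box has {1,2,3,7,8} → only 5 remains.
R2C8 = 9: row 2 has {1,2,3,4,6,7}; col 8 has {1,2,3,4,6,7,8}; box has {1,2,3,5,7,8} → only 9 remains.
R3C4 = 5: row 3 has {2,3,7,8,9}; col 4 has {1,2,3,4,6,7,9}; box has {1,2,3,4,6,7,9} → only 5 remains.
R8C8 = 5: row 8 has {1,2,3,4,6,7}; col 8 has {1,2,3,4,6,7,8,9}; box has {1,2,3,4,6,7} → only 5 remains.
R1C4 = 8: row 1 has {1,2,3,5,7}; col 4 has {1,2,3,4,5,6,7,9}; box has {1,2,3,4,5,6,7,9} → only 8 remains.
R2C3 = 8: row 2 has {1,2,3,4,6,7,9}; col 3 has {1,2,3,4,5,6,7}; box has {2,3,7} → only 8 remains.
R3C1 = 6: row 3 has {2,3,5,7,8,9}; col 1 has {1,2,3,4}; box has {2,3,7,8} → only 6 remains.
R3C9 = 4: row 3 has {2,3,5,6,7,8,9}; col 9 has {1,2,3,5,7}; box has {1,2,3,5,7,8,9} → only 4 remains.
R8C3 = 9: row 8 has {1,2,3,4,5,6,7}; col 3 has {1,2,3,4,5,6,7,8}; box has {1,2,3,4,5,6} → only 9 remains.
R8C9 = 8: row 8 has {1,2,3,4,5,6,7,9}; col 9 has {1,2,3,4,5,7}; box has {1,2,3,4,5,6,7} → only 8 remains.
R1C1 = 9: row 1 has {1,2,3,5,7,8}; col 1 has {1,2,3,4,6}; box has {2,3,6,7,8} → only 9 remains.
R1C2 = 4: row 1 has {1,2,3,5,7,8,9}; col 2 has {2,3,5,6,8}; box has {2,3,6,7,8,9} → only 4 remains.
R1C9 = 6: row 1 has {1,2,3,4,5,7,8,9}; col 9 has {1,2,3,4,5,7,8}; box has {1,2,3,4,5,7,8,9} → only 6 remains.
R2C1 = 5: row 2 has {1,2,3,4,6,7,8,9}; col 1 has {1,2,3,4,6,9}; box has {2,3,4,6,7,8,9} → only 5 remains.
R3C2 = 1: row 3 has {2,3,4,5,6,7,8,9}; col 2 has {2,3,4,5,6,8}; box has {2,3,4,5,6,7,8,9} → only 1 remains.
R6C1 = 7: row 6 has {1,2,3,4,5,6,8}; col 1 has {1,2,3,4,5,6,9}; box has {1,2,3,4,5,6,8} → only 7 remains.
R6C2 = 9: row 6 has {1,2,3,4,5,6,7,8}; col 2 has {1,2,3,4,5,6,8}; box has {1,2,3,4,5,6,7,8} → only 9 remains.
R7C1 = 8: row 7 has {1,2,3,4,5,6}; col 1 has {1,2,3,4,5,6,7,9}; box has {1,2,3,4,5,6,9} → only 8 remains.
R7C2 = 7: row 7 has {1,2,3,4,5,6,8}; col 2 has {1,2,3,4,5,6,8,9}; box has {1,2,3,4,5,6,8,9} → only 7 remains.

7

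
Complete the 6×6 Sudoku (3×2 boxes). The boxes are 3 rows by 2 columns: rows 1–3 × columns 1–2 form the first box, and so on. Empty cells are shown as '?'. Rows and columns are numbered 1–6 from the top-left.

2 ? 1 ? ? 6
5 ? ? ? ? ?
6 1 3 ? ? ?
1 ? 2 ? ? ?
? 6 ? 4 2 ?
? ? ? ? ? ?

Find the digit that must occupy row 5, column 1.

3

row 1, column 4 = 5 (sole candidate).
row 3, column 4 = 2 (sole candidate).
row 5, column 1 = 3: row 5 has {2,4,6}; col 1 has {1,2,5,6}; box has {1,6} → only 3 remains.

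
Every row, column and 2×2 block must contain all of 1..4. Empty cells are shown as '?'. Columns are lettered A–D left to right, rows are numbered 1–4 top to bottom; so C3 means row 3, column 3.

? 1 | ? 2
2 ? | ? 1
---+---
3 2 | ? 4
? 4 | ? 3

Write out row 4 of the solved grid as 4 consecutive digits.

1423

A1 = 4: row 1 has {1,2}; col 1 has {2,3}; box has {1,2} → only 4 remains.
C1 = 3: row 1 has {1,2,4}; col 3 has {}; box has {1,2} → only 3 remains.
B2 = 3: row 2 has {1,2}; col 2 has {1,2,4}; box has {1,2,4} → only 3 remains.
C2 = 4: row 2 has {1,2,3}; col 3 has {3}; box has {1,2,3} → only 4 remains.
C3 = 1: row 3 has {2,3,4}; col 3 has {3,4}; box has {3,4} → only 1 remains.
A4 = 1: row 4 has {3,4}; col 1 has {2,3,4}; box has {2,3,4} → only 1 remains.
C4 = 2: row 4 has {1,3,4}; col 3 has {1,3,4}; box has {1,3,4} → only 2 remains.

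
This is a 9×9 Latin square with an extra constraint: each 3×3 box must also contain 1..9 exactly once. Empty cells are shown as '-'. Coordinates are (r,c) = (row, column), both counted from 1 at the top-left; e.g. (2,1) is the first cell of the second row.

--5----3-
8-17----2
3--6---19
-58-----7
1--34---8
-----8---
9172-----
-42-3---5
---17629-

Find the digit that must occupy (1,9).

6

(3,3) = 4: row 3 has {1,3,6,9}; col 3 has {1,2,5,7,8}; box has {1,3,5,8} → only 4 remains.
(4,4) = 9: row 4 has {5,7,8}; col 4 has {1,2,3,6,7}; box has {3,4,8} → only 9 remains.
(6,4) = 5: row 6 has {8}; col 4 has {1,2,3,6,7,9}; box has {3,4,8,9} → only 5 remains.
(8,1) = 6: row 8 has {2,3,4,5}; col 1 has {1,3,8,9}; box has {1,2,4,7,9} → only 6 remains.
(8,4) = 8: row 8 has {2,3,4,5,6}; col 4 has {1,2,3,5,6,7,9}; box has {1,2,3,6,7} → only 8 remains.
(8,6) = 9: row 8 has {2,3,4,5,6,8}; col 6 has {6,8}; box has {1,2,3,6,7,8} → only 9 remains.
(8,8) = 7: row 8 has {2,3,4,5,6,8,9}; col 8 has {1,3,9}; box has {2,5,9} → only 7 remains.
(9,1) = 5: row 9 has {1,2,6,7,9}; col 1 has {1,3,6,8,9}; box has {1,2,4,6,7,9} → only 5 remains.
(9,3) = 3: row 9 has {1,2,5,6,7,9}; col 3 has {1,2,4,5,7,8}; box has {1,2,4,5,6,7,9} → only 3 remains.
(9,9) = 4: row 9 has {1,2,3,5,6,7,9}; col 9 has {2,5,7,8,9}; box has {2,5,7,9} → only 4 remains.
(1,4) = 4: row 1 has {3,5}; col 4 has {1,2,3,5,6,7,8,9}; box has {6,7} → only 4 remains.
(1,9) = 6: row 1 has {3,4,5}; col 9 has {2,4,5,7,8,9}; box has {1,2,3,9} → only 6 remains.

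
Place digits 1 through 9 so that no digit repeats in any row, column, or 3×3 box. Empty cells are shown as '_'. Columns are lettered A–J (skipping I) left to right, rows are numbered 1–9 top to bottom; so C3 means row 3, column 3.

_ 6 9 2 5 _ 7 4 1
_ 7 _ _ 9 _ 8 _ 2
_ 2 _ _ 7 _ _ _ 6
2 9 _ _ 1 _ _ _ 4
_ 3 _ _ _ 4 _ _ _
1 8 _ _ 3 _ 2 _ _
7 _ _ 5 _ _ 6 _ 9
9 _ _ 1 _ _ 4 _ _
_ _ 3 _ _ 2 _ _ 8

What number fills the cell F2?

6

B8 = 5: row 8 has {1,4,9}; col 2 has {2,3,6,7,8,9}; box has {3,7,9} → only 5 remains.
E5 = 2: in row 5, 2 can only go here (every other open cell in that row sees a 2).
C6 = 4: in row 6, 4 can only go here (every other open cell in that row sees a 4).
D9 = 9: in row 9, 9 can only go here (every other open cell in that row sees a 9).
H9 = 7: in row 9, 7 can only go here (every other open cell in that row sees a 7).
J8 = 3: row 8 has {1,4,5,9}; col 9 has {1,2,4,6,8,9}; box has {4,6,7,8,9} → only 3 remains.
H8 = 2: row 8 has {1,3,4,5,9}; col 8 has {4,7}; box has {3,4,6,7,8,9} → only 2 remains.
H7 = 1: row 7 has {5,6,7,9}; col 8 has {2,4,7}; box has {2,3,4,6,7,8,9} → only 1 remains.
G9 = 5: row 9 has {2,3,7,8,9}; col 7 has {2,4,6,7,8}; box has {1,2,3,4,6,7,8,9} → only 5 remains.
G4 = 3: row 4 has {1,2,4,9}; col 7 has {2,4,5,6,7,8}; box has {2,4} → only 3 remains.
B7 = 4: row 7 has {1,5,6,7,9}; col 2 has {2,3,5,6,7,8,9}; box has {3,5,7,9} → only 4 remains.
E7 = 8: row 7 has {1,4,5,6,7,9}; col 5 has {1,2,3,5,7,9}; box has {1,2,5,9} → only 8 remains.
F7 = 3: row 7 has {1,4,5,6,7,8,9}; col 6 has {2,4}; box has {1,2,5,8,9} → only 3 remains.
E8 = 6: row 8 has {1,2,3,4,5,9}; col 5 has {1,2,3,5,7,8,9}; box has {1,2,3,5,8,9} → only 6 remains.
F8 = 7: row 8 has {1,2,3,4,5,6,9}; col 6 has {2,3,4}; box has {1,2,3,5,6,8,9} → only 7 remains.
A9 = 6: row 9 has {2,3,5,7,8,9}; col 1 has {1,2,7,9}; box has {3,4,5,7,9} → only 6 remains.
B9 = 1: row 9 has {2,3,5,6,7,8,9}; col 2 has {2,3,4,5,6,7,8,9}; box has {3,4,5,6,7,9} → only 1 remains.
E9 = 4: row 9 has {1,2,3,5,6,7,8,9}; col 5 has {1,2,3,5,6,7,8,9}; box has {1,2,3,5,6,7,8,9} → only 4 remains.
F1 = 8: row 1 has {1,2,4,5,6,7,9}; col 6 has {2,3,4,7}; box has {2,5,7,9} → only 8 remains.
F3 = 1: row 3 has {2,6,7}; col 6 has {2,3,4,7,8}; box has {2,5,7,8,9} → only 1 remains.
G3 = 9: row 3 has {1,2,6,7}; col 7 has {2,3,4,5,6,7,8}; box has {1,2,4,6,7,8} → only 9 remains.
A5 = 5: row 5 has {2,3,4}; col 1 has {1,2,6,7,9}; box has {1,2,3,4,8,9} → only 5 remains.
G5 = 1: row 5 has {2,3,4,5}; col 7 has {2,3,4,5,6,7,8,9}; box has {2,3,4} → only 1 remains.
J5 = 7: row 5 has {1,2,3,4,5}; col 9 has {1,2,3,4,6,8,9}; box has {1,2,3,4} → only 7 remains.
J6 = 5: row 6 has {1,2,3,4,8}; col 9 has {1,2,3,4,6,7,8,9}; box has {1,2,3,4,7} → only 5 remains.
C7 = 2: row 7 has {1,3,4,5,6,7,8,9}; col 3 has {3,4,9}; box has {1,3,4,5,6,7,9} → only 2 remains.
C8 = 8: row 8 has {1,2,3,4,5,6,7,9}; col 3 has {2,3,4,9}; box has {1,2,3,4,5,6,7,9} → only 8 remains.
A1 = 3: row 1 has {1,2,4,5,6,7,8,9}; col 1 has {1,2,5,6,7,9}; box has {2,6,7,9} → only 3 remains.
A2 = 4: row 2 has {2,7,8,9}; col 1 has {1,2,3,5,6,7,9}; box has {2,3,6,7,9} → only 4 remains.
F2 = 6: row 2 has {2,4,7,8,9}; col 6 has {1,2,3,4,7,8}; box has {1,2,5,7,8,9} → only 6 remains.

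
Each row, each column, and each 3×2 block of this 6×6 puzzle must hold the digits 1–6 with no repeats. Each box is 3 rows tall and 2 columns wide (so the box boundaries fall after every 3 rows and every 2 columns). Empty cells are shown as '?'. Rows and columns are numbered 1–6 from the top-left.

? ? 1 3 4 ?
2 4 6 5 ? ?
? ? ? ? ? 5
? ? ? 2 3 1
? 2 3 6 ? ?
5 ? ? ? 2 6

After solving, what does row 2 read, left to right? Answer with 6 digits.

row 1, column 1 = 6: row 1 has {1,3,4}; col 1 has {2,5}; box has {2,4} → only 6 remains.
row 1, column 2 = 5: row 1 has {1,3,4,6}; col 2 has {2,4}; box has {2,4,6} → only 5 remains.
row 1, column 6 = 2: row 1 has {1,3,4,5,6}; col 6 has {1,5,6}; box has {4,5} → only 2 remains.
row 2, column 5 = 1: row 2 has {2,4,5,6}; col 5 has {2,3,4}; box has {2,4,5} → only 1 remains.
row 2, column 6 = 3: row 2 has {1,2,4,5,6}; col 6 has {1,2,5,6}; box has {1,2,4,5} → only 3 remains.

246513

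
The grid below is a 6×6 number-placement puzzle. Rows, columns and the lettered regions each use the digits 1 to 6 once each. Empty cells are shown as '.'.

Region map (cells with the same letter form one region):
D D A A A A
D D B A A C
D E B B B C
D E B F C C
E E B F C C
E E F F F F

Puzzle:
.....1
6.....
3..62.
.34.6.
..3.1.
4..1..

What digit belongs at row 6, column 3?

2

row 1, column 3 = 6 (hidden single in row 1).
row 3, column 6 = 4 (hidden single in row 3).
row 4, column 1 = 1 (hidden single in row 4).
row 2, column 3 = 1 (hidden single in row 2).
row 3, column 3 = 5 (sole candidate).
row 6, column 3 = 2: row 6 has {1,4}; col 3 has {1,3,4,5,6}; region has {1} → only 2 remains.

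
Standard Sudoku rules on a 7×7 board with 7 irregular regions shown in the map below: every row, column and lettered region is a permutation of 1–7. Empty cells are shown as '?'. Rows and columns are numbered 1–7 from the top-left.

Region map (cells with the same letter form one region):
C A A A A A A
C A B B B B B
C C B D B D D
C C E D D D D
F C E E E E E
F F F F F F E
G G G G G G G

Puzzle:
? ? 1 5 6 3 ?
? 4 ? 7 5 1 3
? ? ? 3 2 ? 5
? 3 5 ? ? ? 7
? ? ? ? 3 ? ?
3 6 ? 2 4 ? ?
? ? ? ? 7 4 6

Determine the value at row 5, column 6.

7

row 1, column 7 = 2: row 1 has {1,3,5,6}; col 7 has {3,5,6,7}; region has {1,3,4,5,6} → only 2 remains.
row 2, column 3 = 6: row 2 has {1,3,4,5,7}; col 3 has {1,5}; region has {1,2,3,5,7} → only 6 remains.
row 3, column 3 = 4: row 3 has {2,3,5}; col 3 has {1,5,6}; region has {1,2,3,5,6,7} → only 4 remains.
row 3, column 6 = 6: row 3 has {2,3,4,5}; col 6 has {1,3,4}; region has {3,5,7} → only 6 remains.
row 4, column 5 = 1: row 4 has {3,5,7}; col 5 has {2,3,4,5,6,7}; region has {3,5,6,7} → only 1 remains.
row 4, column 6 = 2: row 4 has {1,3,5,7}; col 6 has {1,3,4,6}; region has {1,3,5,6,7} → only 2 remains.
row 5, column 6 = 7: row 5 has {3}; col 6 has {1,2,3,4,6}; region has {3,5} → only 7 remains.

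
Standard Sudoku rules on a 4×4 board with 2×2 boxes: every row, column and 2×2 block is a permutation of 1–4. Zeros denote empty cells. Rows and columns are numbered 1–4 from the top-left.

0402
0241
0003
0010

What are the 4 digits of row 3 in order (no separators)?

4123

R1C3 = 3: row 1 has {2,4}; col 3 has {1,4}; box has {1,2,4} → only 3 remains.
R2C1 = 3: row 2 has {1,2,4}; col 1 has {}; box has {2,4} → only 3 remains.
R3C2 = 1: row 3 has {3}; col 2 has {2,4}; box has {} → only 1 remains.
R3C3 = 2: row 3 has {1,3}; col 3 has {1,3,4}; box has {1,3} → only 2 remains.
R4C2 = 3: row 4 has {1}; col 2 has {1,2,4}; box has {1} → only 3 remains.
R4C4 = 4: row 4 has {1,3}; col 4 has {1,2,3}; box has {1,2,3} → only 4 remains.
R1C1 = 1: row 1 has {2,3,4}; col 1 has {3}; box has {2,3,4} → only 1 remains.
R3C1 = 4: row 3 has {1,2,3}; col 1 has {1,3}; box has {1,3} → only 4 remains.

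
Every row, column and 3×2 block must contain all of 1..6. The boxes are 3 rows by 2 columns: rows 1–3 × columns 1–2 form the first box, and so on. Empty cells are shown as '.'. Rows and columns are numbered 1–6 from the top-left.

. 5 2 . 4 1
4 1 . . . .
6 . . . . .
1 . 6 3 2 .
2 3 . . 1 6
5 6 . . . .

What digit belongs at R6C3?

1

R1C1 = 3 (sole candidate).
R1C4 = 6 (sole candidate).
R2C4 = 5 (sole candidate).
R3C2 = 2 (sole candidate).
R4C2 = 4 (sole candidate).
R4C6 = 5 (sole candidate).
R5C4 = 4 (sole candidate).
R6C3 = 1: row 6 has {5,6}; col 3 has {2,6}; box has {3,4,6} → only 1 remains.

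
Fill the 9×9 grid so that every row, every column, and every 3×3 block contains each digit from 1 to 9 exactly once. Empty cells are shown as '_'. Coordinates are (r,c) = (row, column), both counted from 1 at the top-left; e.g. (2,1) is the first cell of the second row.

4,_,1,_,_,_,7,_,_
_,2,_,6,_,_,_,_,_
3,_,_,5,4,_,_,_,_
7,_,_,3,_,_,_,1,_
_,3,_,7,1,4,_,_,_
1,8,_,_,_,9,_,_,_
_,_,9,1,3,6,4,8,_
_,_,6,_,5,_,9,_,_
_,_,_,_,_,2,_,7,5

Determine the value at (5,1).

6

(6,4) = 2 (sole candidate).
(6,5) = 6 (sole candidate).
(7,9) = 2 (sole candidate).
(8,8) = 3 (sole candidate).
(8,9) = 1 (sole candidate).
(9,1) = 8 (sole candidate).
(9,5) = 9 (sole candidate).
(9,7) = 6 (sole candidate).
(4,5) = 8 (sole candidate).
(4,6) = 5 (sole candidate).
(4,7) = 2 (sole candidate).
(7,1) = 5 (sole candidate).
(7,2) = 7 (sole candidate).
(8,1) = 2 (sole candidate).
(8,2) = 4 (sole candidate).
(8,4) = 8 (sole candidate).
(8,6) = 7 (sole candidate).
(9,2) = 1 (sole candidate).
(9,3) = 3 (sole candidate).
(9,4) = 4 (sole candidate).
(1,4) = 9 (sole candidate).
(1,5) = 2 (sole candidate).
(2,1) = 9 (sole candidate).
(2,5) = 7 (sole candidate).
(3,2) = 6 (sole candidate).
(4,2) = 9 (sole candidate).
(4,3) = 4 (sole candidate).
(4,9) = 6 (sole candidate).
(5,1) = 6: row 5 has {1,3,4,7}; col 1 has {1,2,3,4,5,7,8,9}; box has {1,3,4,7,8,9} → only 6 remains.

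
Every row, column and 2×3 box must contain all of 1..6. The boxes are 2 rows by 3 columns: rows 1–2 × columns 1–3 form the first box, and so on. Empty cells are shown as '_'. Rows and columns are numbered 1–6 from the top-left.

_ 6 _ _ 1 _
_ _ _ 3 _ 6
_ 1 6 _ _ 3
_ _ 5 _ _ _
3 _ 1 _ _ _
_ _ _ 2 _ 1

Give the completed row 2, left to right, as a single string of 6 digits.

142356

row 6, column 3 = 4 (sole candidate).
row 2, column 3 = 2: row 2 has {3,6}; col 3 has {1,4,5,6}; box has {6} → only 2 remains.
row 6, column 2 = 5 (sole candidate).
row 1, column 3 = 3 (sole candidate).
row 2, column 2 = 4: row 2 has {2,3,6}; col 2 has {1,5,6}; box has {2,3,6} → only 4 remains.
row 2, column 5 = 5: row 2 has {2,3,4,6}; col 5 has {1}; box has {1,3,6} → only 5 remains.
row 5, column 2 = 2 (sole candidate).
row 6, column 1 = 6 (sole candidate).
row 6, column 5 = 3 (sole candidate).
row 1, column 1 = 5 (sole candidate).
row 1, column 4 = 4 (sole candidate).
row 1, column 6 = 2 (sole candidate).
row 2, column 1 = 1: row 2 has {2,3,4,5,6}; col 1 has {3,5,6}; box has {2,3,4,5,6} → only 1 remains.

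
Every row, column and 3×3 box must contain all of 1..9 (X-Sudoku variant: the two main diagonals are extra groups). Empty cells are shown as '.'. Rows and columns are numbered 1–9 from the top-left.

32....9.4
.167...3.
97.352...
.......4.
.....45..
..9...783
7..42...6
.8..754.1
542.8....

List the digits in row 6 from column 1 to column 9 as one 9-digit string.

R3C9 = 8: row 3 has {2,3,5,7,9}; col 9 has {1,3,4,6}; box has {3,4,9} → only 8 remains.
R6C6 = 6: row 6 has {3,7,8,9}; col 6 has {2,4,5}; box has {4}; main diagonal has {1,3} → only 6 remains.
R7C3 = 1: row 7 has {2,4,6,7}; col 3 has {2,6,9}; box has {2,4,5,7,8}; anti-diagonal has {3,4,5,8} → only 1 remains.
R7C7 = 8: row 7 has {1,2,4,6,7}; col 7 has {4,5,7,9}; box has {1,4,6}; main diagonal has {1,3,6} → only 8 remains.
R8C1 = 6: row 8 has {1,4,5,7,8}; col 1 has {3,5,7,9}; box has {1,2,4,5,7,8} → only 6 remains.
R8C3 = 3: row 8 has {1,4,5,6,7,8}; col 3 has {1,2,6,9}; box has {1,2,4,5,6,7,8} → only 3 remains.
R8C4 = 9: row 8 has {1,3,4,5,6,7,8}; col 4 has {3,4,7}; box has {2,4,5,7,8} → only 9 remains.
R8C8 = 2: row 8 has {1,3,4,5,6,7,8,9}; col 8 has {3,4,8}; box has {1,4,6,8}; main diagonal has {1,3,6,8} → only 2 remains.
R9C7 = 3: row 9 has {2,4,5,8}; col 7 has {4,5,7,8,9}; box has {1,2,4,6,8} → only 3 remains.
R2C7 = 2: row 2 has {1,3,6,7}; col 7 has {3,4,5,7,8,9}; box has {3,4,8,9} → only 2 remains.
R2C9 = 5: row 2 has {1,2,3,6,7}; col 9 has {1,3,4,6,8}; box has {2,3,4,8,9} → only 5 remains.
R3C3 = 4: row 3 has {2,3,5,7,8,9}; col 3 has {1,2,3,6,9}; box has {1,2,3,6,7,9}; main diagonal has {1,2,3,6,8} → only 4 remains.
R3C7 = 6: row 3 has {2,3,4,5,7,8,9}; col 7 has {2,3,4,5,7,8,9}; box has {2,3,4,5,8,9}; anti-diagonal has {1,3,4,5,8} → only 6 remains.
R3C8 = 1: row 3 has {2,3,4,5,6,7,8,9}; col 8 has {2,3,4,8}; box has {2,3,4,5,6,8,9} → only 1 remains.
R4C4 = 5: row 4 has {4}; col 4 has {3,4,7,9}; box has {4,6}; main diagonal has {1,2,3,4,6,8} → only 5 remains.
R4C7 = 1: row 4 has {4,5}; col 7 has {2,3,4,5,6,7,8,9}; box has {3,4,5,7,8} → only 1 remains.
R5C5 = 9: row 5 has {4,5}; col 5 has {2,5,7,8}; box has {4,5,6}; main diagonal has {1,2,3,4,5,6,8}; anti-diagonal has {1,3,4,5,6,8} → only 9 remains.
R5C8 = 6: row 5 has {4,5,9}; col 8 has {1,2,3,4,8}; box has {1,3,4,5,7,8} → only 6 remains.
R5C9 = 2: row 5 has {4,5,6,9}; col 9 has {1,3,4,5,6,8}; box has {1,3,4,5,6,7,8} → only 2 remains.
R6C2 = 5: row 6 has {3,6,7,8,9}; col 2 has {1,2,4,7,8}; box has {9} → only 5 remains.
R6C4 = 2: row 6 has {3,5,6,7,8,9}; col 4 has {3,4,5,7,9}; box has {4,5,6,9}; anti-diagonal has {1,3,4,5,6,8,9} → only 2 remains.
R6C5 = 1: row 6 has {2,3,5,6,7,8,9}; col 5 has {2,5,7,8,9}; box has {2,4,5,6,9} → only 1 remains.
R7C2 = 9: row 7 has {1,2,4,6,7,8}; col 2 has {1,2,4,5,7,8}; box has {1,2,3,4,5,6,7,8} → only 9 remains.
R7C6 = 3: row 7 has {1,2,4,6,7,8,9}; col 6 has {2,4,5,6}; box has {2,4,5,7,8,9} → only 3 remains.
R7C8 = 5: row 7 has {1,2,3,4,6,7,8,9}; col 8 has {1,2,3,4,6,8}; box has {1,2,3,4,6,8} → only 5 remains.
R9C6 = 1: row 9 has {2,3,4,5,8}; col 6 has {2,3,4,5,6}; box has {2,3,4,5,7,8,9} → only 1 remains.
R9C9 = 7: row 9 has {1,2,3,4,5,8}; col 9 has {1,2,3,4,5,6,8}; box has {1,2,3,4,5,6,8}; main diagonal has {1,2,3,4,5,6,8,9} → only 7 remains.
R1C5 = 6: row 1 has {2,3,4,9}; col 5 has {1,2,5,7,8,9}; box has {2,3,5,7} → only 6 remains.
R1C6 = 8: row 1 has {2,3,4,6,9}; col 6 has {1,2,3,4,5,6}; box has {2,3,5,6,7} → only 8 remains.
R1C8 = 7: row 1 has {2,3,4,6,8,9}; col 8 has {1,2,3,4,5,6,8}; box has {1,2,3,4,5,6,8,9} → only 7 remains.
R2C1 = 8: row 2 has {1,2,3,5,6,7}; col 1 has {3,5,6,7,9}; box has {1,2,3,4,6,7,9} → only 8 remains.
R2C5 = 4: row 2 has {1,2,3,5,6,7,8}; col 5 has {1,2,5,6,7,8,9}; box has {2,3,5,6,7,8} → only 4 remains.
R2C6 = 9: row 2 has {1,2,3,4,5,6,7,8}; col 6 has {1,2,3,4,5,6,8}; box has {2,3,4,5,6,7,8} → only 9 remains.
R4C1 = 2: row 4 has {1,4,5}; col 1 has {3,5,6,7,8,9}; box has {5,9} → only 2 remains.
R4C5 = 3: row 4 has {1,2,4,5}; col 5 has {1,2,4,5,6,7,8,9}; box has {1,2,4,5,6,9} → only 3 remains.
R4C6 = 7: row 4 has {1,2,3,4,5}; col 6 has {1,2,3,4,5,6,8,9}; box has {1,2,3,4,5,6,9}; anti-diagonal has {1,2,3,4,5,6,8,9} → only 7 remains.
R4C9 = 9: row 4 has {1,2,3,4,5,7}; col 9 has {1,2,3,4,5,6,7,8}; box has {1,2,3,4,5,6,7,8} → only 9 remains.
R5C1 = 1: row 5 has {2,4,5,6,9}; col 1 has {2,3,5,6,7,8,9}; box has {2,5,9} → only 1 remains.
R5C2 = 3: row 5 has {1,2,4,5,6,9}; col 2 has {1,2,4,5,7,8,9}; box has {1,2,5,9} → only 3 remains.
R5C4 = 8: row 5 has {1,2,3,4,5,6,9}; col 4 has {2,3,4,5,7,9}; box has {1,2,3,4,5,6,7,9} → only 8 remains.
R6C1 = 4: row 6 has {1,2,3,5,6,7,8,9}; col 1 has {1,2,3,5,6,7,8,9}; box has {1,2,3,5,9} → only 4 remains.

459216783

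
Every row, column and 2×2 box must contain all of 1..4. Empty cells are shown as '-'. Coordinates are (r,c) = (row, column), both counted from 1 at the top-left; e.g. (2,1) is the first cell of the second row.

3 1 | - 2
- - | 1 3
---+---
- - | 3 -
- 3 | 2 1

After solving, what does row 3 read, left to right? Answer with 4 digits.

(1,3) = 4: row 1 has {1,2,3}; col 3 has {1,2,3}; box has {1,2,3} → only 4 remains.
(3,4) = 4: row 3 has {3}; col 4 has {1,2,3}; box has {1,2,3} → only 4 remains.
(4,1) = 4: row 4 has {1,2,3}; col 1 has {3}; box has {3} → only 4 remains.
(2,1) = 2: row 2 has {1,3}; col 1 has {3,4}; box has {1,3} → only 2 remains.
(2,2) = 4: row 2 has {1,2,3}; col 2 has {1,3}; box has {1,2,3} → only 4 remains.
(3,1) = 1: row 3 has {3,4}; col 1 has {2,3,4}; box has {3,4} → only 1 remains.
(3,2) = 2: row 3 has {1,3,4}; col 2 has {1,3,4}; box has {1,3,4} → only 2 remains.

1234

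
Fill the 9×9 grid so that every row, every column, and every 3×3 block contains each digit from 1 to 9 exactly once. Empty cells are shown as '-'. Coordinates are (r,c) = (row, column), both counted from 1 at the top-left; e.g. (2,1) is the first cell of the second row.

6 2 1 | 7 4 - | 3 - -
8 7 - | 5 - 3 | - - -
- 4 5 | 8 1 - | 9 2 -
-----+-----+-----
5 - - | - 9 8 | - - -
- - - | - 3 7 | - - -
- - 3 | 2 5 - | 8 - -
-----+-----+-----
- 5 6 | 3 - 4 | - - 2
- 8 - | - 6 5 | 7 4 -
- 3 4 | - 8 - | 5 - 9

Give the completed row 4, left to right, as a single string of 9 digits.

567498231

(1,6) = 9: row 1 has {1,2,3,4,6,7}; col 6 has {3,4,5,7,8}; box has {1,3,4,5,7,8} → only 9 remains.
(2,3) = 9: row 2 has {3,5,7,8}; col 3 has {1,3,4,5,6}; box has {1,2,4,5,6,7,8} → only 9 remains.
(2,5) = 2: row 2 has {3,5,7,8,9}; col 5 has {1,3,4,5,6,8,9}; box has {1,3,4,5,7,8,9} → only 2 remains.
(3,1) = 3: row 3 has {1,2,4,5,8,9}; col 1 has {5,6,8}; box has {1,2,4,5,6,7,8,9} → only 3 remains.
(3,6) = 6: row 3 has {1,2,3,4,5,8,9}; col 6 has {3,4,5,7,8,9}; box has {1,2,3,4,5,7,8,9} → only 6 remains.
(3,9) = 7: row 3 has {1,2,3,4,5,6,8,9}; col 9 has {2,9}; box has {2,3,9} → only 7 remains.
(6,6) = 1: row 6 has {2,3,5,8}; col 6 has {3,4,5,6,7,8,9}; box has {2,3,5,7,8,9} → only 1 remains.
(7,5) = 7: row 7 has {2,3,4,5,6}; col 5 has {1,2,3,4,5,6,8,9}; box has {3,4,5,6,8} → only 7 remains.
(7,7) = 1: row 7 has {2,3,4,5,6,7}; col 7 has {3,5,7,8,9}; box has {2,4,5,7,9} → only 1 remains.
(7,8) = 8: row 7 has {1,2,3,4,5,6,7}; col 8 has {2,4}; box has {1,2,4,5,7,9} → only 8 remains.
(8,3) = 2: row 8 has {4,5,6,7,8}; col 3 has {1,3,4,5,6,9}; box has {3,4,5,6,8} → only 2 remains.
(8,9) = 3: row 8 has {2,4,5,6,7,8}; col 9 has {2,7,9}; box has {1,2,4,5,7,8,9} → only 3 remains.
(9,4) = 1: row 9 has {3,4,5,8,9}; col 4 has {2,3,5,7,8}; box has {3,4,5,6,7,8} → only 1 remains.
(9,6) = 2: row 9 has {1,3,4,5,8,9}; col 6 has {1,3,4,5,6,7,8,9}; box has {1,3,4,5,6,7,8} → only 2 remains.
(9,8) = 6: row 9 has {1,2,3,4,5,8,9}; col 8 has {2,4,8}; box has {1,2,3,4,5,7,8,9} → only 6 remains.
(1,8) = 5: row 1 has {1,2,3,4,6,7,9}; col 8 has {2,4,6,8}; box has {2,3,7,9} → only 5 remains.
(1,9) = 8: row 1 has {1,2,3,4,5,6,7,9}; col 9 has {2,3,7,9}; box has {2,3,5,7,9} → only 8 remains.
(2,8) = 1: row 2 has {2,3,5,7,8,9}; col 8 has {2,4,5,6,8}; box has {2,3,5,7,8,9} → only 1 remains.
(4,3) = 7: row 4 has {5,8,9}; col 3 has {1,2,3,4,5,6,9}; box has {3,5} → only 7 remains.
(4,8) = 3: row 4 has {5,7,8,9}; col 8 has {1,2,4,5,6,8}; box has {8} → only 3 remains.
(5,3) = 8: row 5 has {3,7}; col 3 has {1,2,3,4,5,6,7,9}; box has {3,5,7} → only 8 remains.
(5,8) = 9: row 5 has {3,7,8}; col 8 has {1,2,3,4,5,6,8}; box has {3,8} → only 9 remains.
(6,8) = 7: row 6 has {1,2,3,5,8}; col 8 has {1,2,3,4,5,6,8,9}; box has {3,8,9} → only 7 remains.
(7,1) = 9: row 7 has {1,2,3,4,5,6,7,8}; col 1 has {3,5,6,8}; box has {2,3,4,5,6,8} → only 9 remains.
(8,1) = 1: row 8 has {2,3,4,5,6,7,8}; col 1 has {3,5,6,8,9}; box has {2,3,4,5,6,8,9} → only 1 remains.
(8,4) = 9: row 8 has {1,2,3,4,5,6,7,8}; col 4 has {1,2,3,5,7,8}; box has {1,2,3,4,5,6,7,8} → only 9 remains.
(9,1) = 7: row 9 has {1,2,3,4,5,6,8,9}; col 1 has {1,3,5,6,8,9}; box has {1,2,3,4,5,6,8,9} → only 7 remains.
(6,1) = 4: row 6 has {1,2,3,5,7,8}; col 1 has {1,3,5,6,7,8,9}; box has {3,5,7,8} → only 4 remains.
(6,9) = 6: row 6 has {1,2,3,4,5,7,8}; col 9 has {2,3,7,8,9}; box has {3,7,8,9} → only 6 remains.
(2,9) = 4: row 2 has {1,2,3,5,7,8,9}; col 9 has {2,3,6,7,8,9}; box has {1,2,3,5,7,8,9} → only 4 remains.
(4,9) = 1: row 4 has {3,5,7,8,9}; col 9 has {2,3,4,6,7,8,9}; box has {3,6,7,8,9} → only 1 remains.
(5,1) = 2: row 5 has {3,7,8,9}; col 1 has {1,3,4,5,6,7,8,9}; box has {3,4,5,7,8} → only 2 remains.
(5,7) = 4: row 5 has {2,3,7,8,9}; col 7 has {1,3,5,7,8,9}; box has {1,3,6,7,8,9} → only 4 remains.
(5,9) = 5: row 5 has {2,3,4,7,8,9}; col 9 has {1,2,3,4,6,7,8,9}; box has {1,3,4,6,7,8,9} → only 5 remains.
(6,2) = 9: row 6 has {1,2,3,4,5,6,7,8}; col 2 has {2,3,4,5,7,8}; box has {2,3,4,5,7,8} → only 9 remains.
(2,7) = 6: row 2 has {1,2,3,4,5,7,8,9}; col 7 has {1,3,4,5,7,8,9}; box has {1,2,3,4,5,7,8,9} → only 6 remains.
(4,2) = 6: row 4 has {1,3,5,7,8,9}; col 2 has {2,3,4,5,7,8,9}; box has {2,3,4,5,7,8,9} → only 6 remains.
(4,4) = 4: row 4 has {1,3,5,6,7,8,9}; col 4 has {1,2,3,5,7,8,9}; box has {1,2,3,5,7,8,9} → only 4 remains.
(4,7) = 2: row 4 has {1,3,4,5,6,7,8,9}; col 7 has {1,3,4,5,6,7,8,9}; box has {1,3,4,5,6,7,8,9} → only 2 remains.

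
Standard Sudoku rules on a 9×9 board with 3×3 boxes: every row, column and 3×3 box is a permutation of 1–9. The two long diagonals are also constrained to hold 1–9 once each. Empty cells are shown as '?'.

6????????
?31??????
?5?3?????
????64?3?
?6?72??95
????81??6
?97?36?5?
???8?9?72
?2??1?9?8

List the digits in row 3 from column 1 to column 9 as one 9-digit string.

259378614

row 5, column 6 = 3 (sole candidate).
row 7, column 7 = 4 (sole candidate).
row 7, column 9 = 1 (sole candidate).
row 8, column 2 = 1 (sole candidate).
row 9, column 8 = 6 (sole candidate).
row 2, column 8 = 8 (sole candidate).
row 3, column 3 = 9: row 3 has {3,5}; col 3 has {1,7}; box has {1,3,5,6}; main diagonal has {1,2,3,4,6,7,8} → only 9 remains.
row 3, column 7 = 6: row 3 has {3,5,9}; col 7 has {4,9}; box has {8}; anti-diagonal has {1,2,4,7,8} → only 6 remains.
row 4, column 4 = 5 (sole candidate).
row 4, column 9 = 7 (sole candidate).
row 6, column 4 = 9 (sole candidate).
row 6, column 7 = 2 (sole candidate).
row 6, column 8 = 4 (sole candidate).
row 7, column 1 = 8 (sole candidate).
row 7, column 4 = 2 (sole candidate).
row 8, column 7 = 3 (sole candidate).
row 9, column 4 = 4 (sole candidate).
row 1, column 4 = 1 (sole candidate).
row 1, column 8 = 2 (sole candidate).
row 1, column 9 = 3 (sole candidate).
row 2, column 4 = 6 (sole candidate).
row 3, column 8 = 1: row 3 has {3,5,6,9}; col 8 has {2,3,4,5,6,7,8,9}; box has {2,3,6,8} → only 1 remains.
row 3, column 9 = 4: row 3 has {1,3,5,6,9}; col 9 has {1,2,3,5,6,7,8}; box has {1,2,3,6,8} → only 4 remains.
row 4, column 2 = 8 (sole candidate).
row 4, column 3 = 2 (sole candidate).
row 4, column 7 = 1 (sole candidate).
row 5, column 3 = 4 (sole candidate).
row 5, column 7 = 8 (sole candidate).
row 6, column 2 = 7 (sole candidate).
row 8, column 5 = 5 (sole candidate).
row 9, column 1 = 5 (sole candidate).
row 9, column 3 = 3 (sole candidate).
row 9, column 6 = 7 (sole candidate).
row 1, column 2 = 4 (sole candidate).
row 1, column 3 = 8 (sole candidate).
row 1, column 6 = 5 (sole candidate).
row 1, column 7 = 7 (sole candidate).
row 2, column 6 = 2 (sole candidate).
row 2, column 7 = 5 (sole candidate).
row 2, column 9 = 9 (sole candidate).
row 3, column 5 = 7: row 3 has {1,3,4,5,6,9}; col 5 has {1,2,3,5,6,8}; box has {1,2,3,5,6} → only 7 remains.
row 3, column 6 = 8: row 3 has {1,3,4,5,6,7,9}; col 6 has {1,2,3,4,5,6,7,9}; box has {1,2,3,5,6,7} → only 8 remains.
row 4, column 1 = 9 (sole candidate).
row 5, column 1 = 1 (sole candidate).
row 6, column 1 = 3 (sole candidate).
row 6, column 3 = 5 (sole candidate).
row 8, column 1 = 4 (sole candidate).
row 8, column 3 = 6 (sole candidate).
row 1, column 5 = 9 (sole candidate).
row 2, column 1 = 7 (sole candidate).
row 2, column 5 = 4 (sole candidate).
row 3, column 1 = 2: row 3 has {1,3,4,5,6,7,8,9}; col 1 has {1,3,4,5,6,7,8,9}; box has {1,3,4,5,6,7,8,9} → only 2 remains.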